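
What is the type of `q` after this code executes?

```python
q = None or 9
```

'or' with None returns the other value (9, int)

int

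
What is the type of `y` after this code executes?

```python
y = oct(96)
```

oct() returns str representation

str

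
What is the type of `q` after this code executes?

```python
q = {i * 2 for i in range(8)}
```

A set comprehension {expr for x in iterable} produces a set

set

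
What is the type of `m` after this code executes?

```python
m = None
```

None has type NoneType

NoneType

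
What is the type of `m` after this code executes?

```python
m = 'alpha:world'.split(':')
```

str.split() returns list

list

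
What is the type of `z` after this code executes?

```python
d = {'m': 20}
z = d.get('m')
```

dict.get() returns the value (int) when key is found

int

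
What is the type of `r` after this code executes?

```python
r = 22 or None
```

'or' returns first truthy value (22, int)

int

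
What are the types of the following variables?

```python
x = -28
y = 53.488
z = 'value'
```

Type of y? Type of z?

y is float; z is str

float, str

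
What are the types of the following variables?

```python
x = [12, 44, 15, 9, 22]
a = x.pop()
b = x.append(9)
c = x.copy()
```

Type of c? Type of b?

list.copy() returns list; list.append() returns None

list, NoneType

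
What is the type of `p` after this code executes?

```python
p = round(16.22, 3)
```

round() with ndigits arg returns float

float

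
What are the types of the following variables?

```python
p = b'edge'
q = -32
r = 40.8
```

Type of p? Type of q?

p is bytes; q is int

bytes, int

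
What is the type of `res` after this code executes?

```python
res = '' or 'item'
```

'or' returns first truthy value ('item', which is str)

str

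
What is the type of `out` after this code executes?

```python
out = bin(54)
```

bin() returns str representation

str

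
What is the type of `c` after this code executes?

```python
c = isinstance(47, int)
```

isinstance() returns bool

bool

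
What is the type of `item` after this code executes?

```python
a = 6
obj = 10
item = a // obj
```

int // int returns int (6 // 10 = 0)

int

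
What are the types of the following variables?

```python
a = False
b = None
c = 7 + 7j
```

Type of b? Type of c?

b is NoneType; c is complex

NoneType, complex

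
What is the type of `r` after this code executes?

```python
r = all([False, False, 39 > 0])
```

all() returns bool

bool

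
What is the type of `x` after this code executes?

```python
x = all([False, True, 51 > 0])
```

all() returns bool

bool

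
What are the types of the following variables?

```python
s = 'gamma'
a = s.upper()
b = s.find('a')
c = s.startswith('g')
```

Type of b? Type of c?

str.find() returns int; str.startswith() returns bool

int, bool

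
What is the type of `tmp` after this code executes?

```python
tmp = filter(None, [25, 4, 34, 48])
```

filter() returns a filter iterator object

filter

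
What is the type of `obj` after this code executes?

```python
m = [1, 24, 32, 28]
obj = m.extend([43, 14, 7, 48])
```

list.extend() returns None

NoneType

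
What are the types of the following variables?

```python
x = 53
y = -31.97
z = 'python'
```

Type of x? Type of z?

x is int; z is str

int, str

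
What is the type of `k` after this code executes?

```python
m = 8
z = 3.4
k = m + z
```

int + float returns float (8 + 3.4 = 11.4)

float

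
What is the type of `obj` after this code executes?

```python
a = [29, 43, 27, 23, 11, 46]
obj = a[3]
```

Indexing a list of ints returns int (a[3] = 23)

int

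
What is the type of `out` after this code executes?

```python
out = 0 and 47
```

'and' returns the first falsy value (0, which is int)

int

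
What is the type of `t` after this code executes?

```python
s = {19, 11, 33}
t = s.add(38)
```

set.add() returns None (mutates in place)

NoneType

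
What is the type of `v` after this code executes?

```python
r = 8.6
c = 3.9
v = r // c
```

float // float returns float (floor division preserves float type)

float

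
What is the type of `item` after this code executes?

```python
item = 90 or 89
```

'or' returns the first truthy value (90, which is int)

int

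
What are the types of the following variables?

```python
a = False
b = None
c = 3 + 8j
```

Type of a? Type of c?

a is bool; c is complex

bool, complex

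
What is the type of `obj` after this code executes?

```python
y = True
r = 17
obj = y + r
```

bool + int returns int (True is 1, so 1 + 17 = 18)

int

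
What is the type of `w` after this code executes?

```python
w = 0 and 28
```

'and' returns the first falsy value (0, which is int)

int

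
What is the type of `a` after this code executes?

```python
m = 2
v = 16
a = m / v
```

int / int always returns float in Python 3 (2 / 16 = 0.125)

float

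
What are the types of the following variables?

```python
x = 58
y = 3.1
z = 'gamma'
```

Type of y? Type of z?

y is float; z is str

float, str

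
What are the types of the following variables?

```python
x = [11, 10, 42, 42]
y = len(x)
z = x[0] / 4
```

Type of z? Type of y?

int / int returns float; len() returns int

float, int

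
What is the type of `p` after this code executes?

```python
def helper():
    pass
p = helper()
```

A function with no return statement returns None

NoneType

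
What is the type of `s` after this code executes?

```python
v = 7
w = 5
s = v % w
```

int % int returns int (7 % 5 = 2)

int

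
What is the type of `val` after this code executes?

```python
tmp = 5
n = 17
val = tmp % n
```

int % int returns int (5 % 17 = 5)

int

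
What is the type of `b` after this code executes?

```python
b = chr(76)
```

chr() returns str (single character)

str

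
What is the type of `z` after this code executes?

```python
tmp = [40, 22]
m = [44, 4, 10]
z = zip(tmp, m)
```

zip() returns a zip iterator object

zip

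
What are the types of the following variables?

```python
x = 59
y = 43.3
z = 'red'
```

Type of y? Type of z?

y is float; z is str

float, str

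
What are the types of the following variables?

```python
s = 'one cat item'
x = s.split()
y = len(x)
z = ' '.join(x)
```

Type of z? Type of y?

str.join() returns str; len() returns int

str, int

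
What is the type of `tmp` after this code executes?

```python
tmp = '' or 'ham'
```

'or' returns first truthy value ('ham', which is str)

str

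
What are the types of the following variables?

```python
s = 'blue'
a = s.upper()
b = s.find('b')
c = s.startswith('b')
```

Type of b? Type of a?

str.find() returns int; str.upper() returns str

int, str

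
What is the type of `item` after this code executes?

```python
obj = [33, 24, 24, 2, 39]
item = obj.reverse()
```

list.reverse() returns None

NoneType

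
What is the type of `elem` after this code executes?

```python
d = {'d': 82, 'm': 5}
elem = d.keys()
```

.keys() returns a dict_keys view object

dict_keys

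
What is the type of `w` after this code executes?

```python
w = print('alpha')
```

print() returns None

NoneType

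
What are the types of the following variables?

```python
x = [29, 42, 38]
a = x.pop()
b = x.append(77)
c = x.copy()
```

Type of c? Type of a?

list.copy() returns list; list.pop() returns the element (int)

list, int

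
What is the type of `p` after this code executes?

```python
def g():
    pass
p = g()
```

A function with no return statement returns None

NoneType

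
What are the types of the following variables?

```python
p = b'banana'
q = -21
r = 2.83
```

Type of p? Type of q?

p is bytes; q is int

bytes, int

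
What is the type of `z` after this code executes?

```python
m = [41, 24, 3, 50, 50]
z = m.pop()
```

list.pop() returns the popped element (int here)

int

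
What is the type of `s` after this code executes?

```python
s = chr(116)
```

chr() returns str (single character)

str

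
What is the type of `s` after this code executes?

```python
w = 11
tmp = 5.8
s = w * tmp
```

int * float returns float (11 * 5.8 = 63.8)

float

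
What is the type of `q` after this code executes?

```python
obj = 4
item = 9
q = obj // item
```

int // int returns int (4 // 9 = 0)

int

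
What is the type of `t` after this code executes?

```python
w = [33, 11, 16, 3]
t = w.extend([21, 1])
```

list.extend() returns None

NoneType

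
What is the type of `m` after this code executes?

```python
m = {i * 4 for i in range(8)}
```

A set comprehension {expr for x in iterable} produces a set

set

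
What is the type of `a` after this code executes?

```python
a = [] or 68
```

'or' returns first truthy value (68, which is int)

int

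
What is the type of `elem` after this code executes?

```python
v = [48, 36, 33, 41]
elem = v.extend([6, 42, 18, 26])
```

list.extend() returns None

NoneType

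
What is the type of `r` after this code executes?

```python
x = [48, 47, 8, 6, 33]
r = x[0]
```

Indexing a list of ints returns int (x[0] = 48)

int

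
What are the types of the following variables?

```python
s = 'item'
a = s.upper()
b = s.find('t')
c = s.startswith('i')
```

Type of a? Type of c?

str.upper() returns str; str.startswith() returns bool

str, bool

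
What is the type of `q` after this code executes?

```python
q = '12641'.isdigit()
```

str.isdigit() returns bool

bool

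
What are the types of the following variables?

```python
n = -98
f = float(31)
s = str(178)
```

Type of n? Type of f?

n is int; f is float

int, float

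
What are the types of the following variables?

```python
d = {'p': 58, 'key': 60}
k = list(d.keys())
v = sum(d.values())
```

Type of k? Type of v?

list(...) returns list; sum of int values returns int

list, int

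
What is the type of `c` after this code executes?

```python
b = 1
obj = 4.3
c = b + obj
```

int + float returns float (1 + 4.3 = 5.3)

float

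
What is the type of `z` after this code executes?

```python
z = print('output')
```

print() returns None

NoneType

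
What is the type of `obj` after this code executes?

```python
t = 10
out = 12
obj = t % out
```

int % int returns int (10 % 12 = 10)

int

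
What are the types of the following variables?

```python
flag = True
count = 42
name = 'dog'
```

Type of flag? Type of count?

flag is bool; count is int

bool, int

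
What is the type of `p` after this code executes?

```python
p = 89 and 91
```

'and' returns the last value when all truthy (91, which is int)

int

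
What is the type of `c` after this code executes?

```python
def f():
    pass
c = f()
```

A function with no return statement returns None

NoneType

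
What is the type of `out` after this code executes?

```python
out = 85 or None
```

'or' returns first truthy value (85, int)

int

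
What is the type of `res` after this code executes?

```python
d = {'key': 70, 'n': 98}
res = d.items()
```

dict.items() returns a dict_items view

dict_items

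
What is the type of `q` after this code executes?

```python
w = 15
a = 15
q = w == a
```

Equality comparison returns bool

bool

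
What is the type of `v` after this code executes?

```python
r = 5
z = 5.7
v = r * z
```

int * float returns float (5 * 5.7 = 28.5)

float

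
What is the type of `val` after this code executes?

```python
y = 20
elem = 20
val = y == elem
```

Equality comparison returns bool

bool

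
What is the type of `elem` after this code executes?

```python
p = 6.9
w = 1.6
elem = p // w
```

float // float returns float (floor division preserves float type)

float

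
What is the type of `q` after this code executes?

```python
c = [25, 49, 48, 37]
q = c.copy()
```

list.copy() returns list

list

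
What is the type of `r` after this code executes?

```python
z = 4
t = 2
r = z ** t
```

int ** positive int returns int (4 ** 2 = 16)

int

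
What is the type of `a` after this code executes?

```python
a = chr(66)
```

chr() returns str (single character)

str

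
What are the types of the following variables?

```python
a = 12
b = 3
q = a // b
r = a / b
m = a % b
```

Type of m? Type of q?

int % int returns int; int // int returns int

int, int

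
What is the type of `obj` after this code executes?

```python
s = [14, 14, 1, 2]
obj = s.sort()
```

list.sort() returns None (sorts in place)

NoneType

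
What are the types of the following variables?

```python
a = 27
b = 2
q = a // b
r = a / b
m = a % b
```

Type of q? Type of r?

int // int returns int; int / int returns float

int, float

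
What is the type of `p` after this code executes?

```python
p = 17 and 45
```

'and' returns the last value when all truthy (45, which is int)

int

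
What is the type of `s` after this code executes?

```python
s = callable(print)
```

callable() returns bool

bool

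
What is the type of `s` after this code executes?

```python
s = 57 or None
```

'or' returns first truthy value (57, int)

int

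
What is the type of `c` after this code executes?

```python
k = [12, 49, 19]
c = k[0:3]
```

Slicing a list always returns a list

list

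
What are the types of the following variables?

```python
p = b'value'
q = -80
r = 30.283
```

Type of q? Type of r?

q is int; r is float

int, float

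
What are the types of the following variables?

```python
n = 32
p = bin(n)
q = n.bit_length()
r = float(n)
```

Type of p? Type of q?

bin() returns str; int.bit_length() returns int

str, int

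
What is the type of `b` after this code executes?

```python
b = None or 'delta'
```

'or' with None returns the other value ('delta', str)

str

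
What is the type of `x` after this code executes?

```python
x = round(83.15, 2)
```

round() with ndigits arg returns float

float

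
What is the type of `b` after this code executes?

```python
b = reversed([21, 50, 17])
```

reversed() on a list returns a list_reverseiterator

list_reverseiterator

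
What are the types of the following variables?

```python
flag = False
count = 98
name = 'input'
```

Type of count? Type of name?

count is int; name is str

int, str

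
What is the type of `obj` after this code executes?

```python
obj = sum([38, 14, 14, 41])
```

sum() of ints returns int

int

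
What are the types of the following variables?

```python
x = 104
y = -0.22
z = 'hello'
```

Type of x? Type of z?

x is int; z is str

int, str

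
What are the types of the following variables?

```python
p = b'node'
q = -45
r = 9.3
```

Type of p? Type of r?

p is bytes; r is float

bytes, float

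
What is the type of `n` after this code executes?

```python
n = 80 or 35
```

'or' returns the first truthy value (80, which is int)

int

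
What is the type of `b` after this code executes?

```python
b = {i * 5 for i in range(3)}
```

A set comprehension {expr for x in iterable} produces a set

set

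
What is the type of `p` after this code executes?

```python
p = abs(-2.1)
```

abs() of float returns float

float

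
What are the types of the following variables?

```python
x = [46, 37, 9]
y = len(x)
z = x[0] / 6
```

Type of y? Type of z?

len() returns int; int / int returns float

int, float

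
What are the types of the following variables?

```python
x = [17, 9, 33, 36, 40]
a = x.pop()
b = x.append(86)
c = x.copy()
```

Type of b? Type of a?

list.append() returns None; list.pop() returns the element (int)

NoneType, int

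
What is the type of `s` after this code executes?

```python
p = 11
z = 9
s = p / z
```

int / int always returns float in Python 3 (11 / 9 = 1.22222)

float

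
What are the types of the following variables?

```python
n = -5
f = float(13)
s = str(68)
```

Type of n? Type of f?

n is int; f is float

int, float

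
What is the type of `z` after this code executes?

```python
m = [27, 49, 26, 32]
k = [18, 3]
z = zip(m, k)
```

zip() returns a zip iterator object

zip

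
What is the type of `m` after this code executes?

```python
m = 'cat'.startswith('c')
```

str.startswith() returns bool

bool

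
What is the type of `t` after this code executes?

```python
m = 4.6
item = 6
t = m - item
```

float - int returns float (4.6 - 6 = -1.4)

float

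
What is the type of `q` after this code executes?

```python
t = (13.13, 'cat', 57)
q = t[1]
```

Index 1 of tuple is 'cat' which is str

str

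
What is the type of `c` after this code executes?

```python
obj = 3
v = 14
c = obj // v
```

int // int returns int (3 // 14 = 0)

int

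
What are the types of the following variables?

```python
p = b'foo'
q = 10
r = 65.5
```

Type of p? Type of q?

p is bytes; q is int

bytes, int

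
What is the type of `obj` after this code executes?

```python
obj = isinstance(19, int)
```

isinstance() returns bool

bool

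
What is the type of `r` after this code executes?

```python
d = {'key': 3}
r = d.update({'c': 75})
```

dict.update() returns None

NoneType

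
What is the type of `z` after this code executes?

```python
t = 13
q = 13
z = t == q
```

Equality comparison returns bool

bool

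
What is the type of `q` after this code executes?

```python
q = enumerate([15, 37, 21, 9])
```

enumerate() returns an enumerate iterator object

enumerate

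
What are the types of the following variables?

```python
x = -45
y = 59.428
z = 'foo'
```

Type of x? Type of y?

x is int; y is float

int, float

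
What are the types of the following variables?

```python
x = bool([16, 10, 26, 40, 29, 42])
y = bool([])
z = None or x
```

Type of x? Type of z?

bool() returns bool; None or <bool> returns the bool

bool, bool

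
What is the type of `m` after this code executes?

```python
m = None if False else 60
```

Ternary: condition is False, else branch (60) taken → int

int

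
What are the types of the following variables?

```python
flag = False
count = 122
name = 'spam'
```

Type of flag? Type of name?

flag is bool; name is str

bool, str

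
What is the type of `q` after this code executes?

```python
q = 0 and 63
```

'and' returns the first falsy value (0, which is int)

int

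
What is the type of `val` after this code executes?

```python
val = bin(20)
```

bin() returns str representation

str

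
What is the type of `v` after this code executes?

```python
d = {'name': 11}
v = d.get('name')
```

dict.get() returns the value (int) when key is found

int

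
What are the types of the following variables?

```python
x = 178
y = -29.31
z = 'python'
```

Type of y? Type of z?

y is float; z is str

float, str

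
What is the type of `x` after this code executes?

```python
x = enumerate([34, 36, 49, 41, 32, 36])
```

enumerate() returns an enumerate iterator object

enumerate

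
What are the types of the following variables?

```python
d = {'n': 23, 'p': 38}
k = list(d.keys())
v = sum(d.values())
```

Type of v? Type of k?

sum of int values returns int; list(...) returns list

int, list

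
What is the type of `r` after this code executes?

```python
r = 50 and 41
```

'and' returns the last value when all truthy (41, which is int)

int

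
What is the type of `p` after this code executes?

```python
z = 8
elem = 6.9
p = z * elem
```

int * float returns float (8 * 6.9 = 55.2)

float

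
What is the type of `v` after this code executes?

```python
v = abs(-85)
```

abs() of int returns int

int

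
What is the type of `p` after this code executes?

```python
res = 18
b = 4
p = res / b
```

int / int always returns float in Python 3 (18 / 4 = 4.5)

float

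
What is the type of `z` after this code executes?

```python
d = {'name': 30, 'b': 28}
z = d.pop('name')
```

dict.pop() returns the value (int)

int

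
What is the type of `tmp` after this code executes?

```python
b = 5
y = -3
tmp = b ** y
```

int ** negative int returns float

float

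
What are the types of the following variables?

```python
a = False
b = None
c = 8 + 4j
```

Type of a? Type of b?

a is bool; b is NoneType

bool, NoneType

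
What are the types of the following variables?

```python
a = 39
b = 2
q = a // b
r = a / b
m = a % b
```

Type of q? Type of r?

int // int returns int; int / int returns float

int, float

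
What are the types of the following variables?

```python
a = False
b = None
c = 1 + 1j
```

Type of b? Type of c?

b is NoneType; c is complex

NoneType, complex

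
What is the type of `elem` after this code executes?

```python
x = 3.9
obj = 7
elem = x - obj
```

float - int returns float (3.9 - 7 = -3.1)

float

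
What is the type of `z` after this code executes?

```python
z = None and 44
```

'and' returns first falsy value (None)

NoneType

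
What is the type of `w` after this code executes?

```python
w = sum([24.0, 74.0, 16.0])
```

sum() of floats returns float

float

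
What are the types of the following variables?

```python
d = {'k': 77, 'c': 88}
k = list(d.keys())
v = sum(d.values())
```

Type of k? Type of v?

list(...) returns list; sum of int values returns int

list, int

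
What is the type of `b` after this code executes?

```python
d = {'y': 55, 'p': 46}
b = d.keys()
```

.keys() returns a dict_keys view object

dict_keys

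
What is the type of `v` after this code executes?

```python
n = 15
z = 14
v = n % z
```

int % int returns int (15 % 14 = 1)

int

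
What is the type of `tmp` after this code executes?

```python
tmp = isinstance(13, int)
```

isinstance() returns bool

bool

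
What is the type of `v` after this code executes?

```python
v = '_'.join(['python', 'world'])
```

str.join() returns str

str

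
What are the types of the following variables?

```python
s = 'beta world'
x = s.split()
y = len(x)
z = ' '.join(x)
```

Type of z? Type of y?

str.join() returns str; len() returns int

str, int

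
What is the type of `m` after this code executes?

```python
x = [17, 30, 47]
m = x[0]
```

Indexing a list of ints returns int (x[0] = 17)

int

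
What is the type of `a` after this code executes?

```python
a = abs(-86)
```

abs() of int returns int

int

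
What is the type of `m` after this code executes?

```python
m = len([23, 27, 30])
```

len() always returns int

int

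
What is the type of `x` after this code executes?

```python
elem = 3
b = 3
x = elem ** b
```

int ** positive int returns int (3 ** 3 = 27)

int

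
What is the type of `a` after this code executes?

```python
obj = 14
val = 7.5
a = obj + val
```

int + float returns float (14 + 7.5 = 21.5)

float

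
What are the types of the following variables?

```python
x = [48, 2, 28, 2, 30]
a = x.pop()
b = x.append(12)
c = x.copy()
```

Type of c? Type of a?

list.copy() returns list; list.pop() returns the element (int)

list, int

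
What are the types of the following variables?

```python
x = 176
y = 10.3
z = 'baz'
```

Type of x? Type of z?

x is int; z is str

int, str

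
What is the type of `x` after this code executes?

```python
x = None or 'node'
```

'or' with None returns the other value ('node', str)

str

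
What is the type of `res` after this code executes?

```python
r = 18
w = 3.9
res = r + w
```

int + float returns float (18 + 3.9 = 21.9)

float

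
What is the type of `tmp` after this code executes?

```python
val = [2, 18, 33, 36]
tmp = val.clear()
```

list.clear() returns None

NoneType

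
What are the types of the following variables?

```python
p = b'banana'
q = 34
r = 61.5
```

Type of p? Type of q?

p is bytes; q is int

bytes, int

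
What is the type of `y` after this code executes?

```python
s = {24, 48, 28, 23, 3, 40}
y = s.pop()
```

Popping from a set of ints returns int

int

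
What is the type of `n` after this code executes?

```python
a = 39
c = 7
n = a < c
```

Comparison operators return bool

bool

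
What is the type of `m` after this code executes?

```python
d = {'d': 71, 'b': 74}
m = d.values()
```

.values() returns a dict_values view object

dict_values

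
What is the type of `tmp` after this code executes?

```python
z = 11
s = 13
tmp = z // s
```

int // int returns int (11 // 13 = 0)

int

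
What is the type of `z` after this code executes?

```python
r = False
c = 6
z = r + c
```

bool + int returns int (False is 0, so 0 + 6 = 6)

int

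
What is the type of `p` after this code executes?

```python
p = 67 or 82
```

'or' returns the first truthy value (67, which is int)

int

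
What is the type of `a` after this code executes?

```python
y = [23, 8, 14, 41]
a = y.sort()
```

list.sort() returns None (sorts in place)

NoneType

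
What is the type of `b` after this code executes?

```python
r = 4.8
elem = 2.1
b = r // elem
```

float // float returns float (floor division preserves float type)

float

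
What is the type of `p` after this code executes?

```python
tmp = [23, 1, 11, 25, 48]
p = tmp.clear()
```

list.clear() returns None

NoneType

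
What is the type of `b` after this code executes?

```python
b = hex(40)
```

hex() returns str representation

str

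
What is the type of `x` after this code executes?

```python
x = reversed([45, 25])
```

reversed() on a list returns a list_reverseiterator

list_reverseiterator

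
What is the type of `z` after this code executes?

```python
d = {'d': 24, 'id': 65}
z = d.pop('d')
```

dict.pop() returns the value (int)

int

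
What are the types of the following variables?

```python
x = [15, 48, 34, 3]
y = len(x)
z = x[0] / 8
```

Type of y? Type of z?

len() returns int; int / int returns float

int, float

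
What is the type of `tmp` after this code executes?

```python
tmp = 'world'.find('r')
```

str.find() returns int (index, or -1)

int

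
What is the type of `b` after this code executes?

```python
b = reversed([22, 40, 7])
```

reversed() on a list returns a list_reverseiterator

list_reverseiterator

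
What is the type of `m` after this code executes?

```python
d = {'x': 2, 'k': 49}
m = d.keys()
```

.keys() returns a dict_keys view object

dict_keys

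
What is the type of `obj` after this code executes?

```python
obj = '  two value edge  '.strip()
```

str.strip() returns str

str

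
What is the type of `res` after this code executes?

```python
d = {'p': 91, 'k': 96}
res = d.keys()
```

.keys() returns a dict_keys view object

dict_keys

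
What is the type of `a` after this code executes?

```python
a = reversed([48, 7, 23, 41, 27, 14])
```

reversed() on a list returns a list_reverseiterator

list_reverseiterator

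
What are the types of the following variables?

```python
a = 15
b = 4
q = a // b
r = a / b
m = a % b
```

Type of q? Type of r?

int // int returns int; int / int returns float

int, float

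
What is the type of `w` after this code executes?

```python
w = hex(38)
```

hex() returns str representation

str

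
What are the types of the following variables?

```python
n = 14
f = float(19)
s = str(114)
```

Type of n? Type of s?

n is int; s is str

int, str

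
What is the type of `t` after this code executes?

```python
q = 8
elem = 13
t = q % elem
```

int % int returns int (8 % 13 = 8)

int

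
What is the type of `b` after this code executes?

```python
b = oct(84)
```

oct() returns str representation

str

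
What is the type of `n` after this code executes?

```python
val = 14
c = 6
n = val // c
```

int // int returns int (14 // 6 = 2)

int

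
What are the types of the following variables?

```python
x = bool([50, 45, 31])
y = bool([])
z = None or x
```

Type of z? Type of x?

None or <bool> returns the bool; bool() returns bool

bool, bool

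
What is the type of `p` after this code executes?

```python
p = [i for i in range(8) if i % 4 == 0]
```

A list comprehension [...] produces a list

list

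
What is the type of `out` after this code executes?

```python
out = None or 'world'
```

'or' with None returns the other value ('world', str)

str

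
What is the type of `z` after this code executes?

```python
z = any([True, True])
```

any() returns bool

bool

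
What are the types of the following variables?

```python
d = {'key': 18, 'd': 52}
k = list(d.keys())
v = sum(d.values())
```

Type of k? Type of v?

list(...) returns list; sum of int values returns int

list, int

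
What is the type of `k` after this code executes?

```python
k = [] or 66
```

'or' returns first truthy value (66, which is int)

int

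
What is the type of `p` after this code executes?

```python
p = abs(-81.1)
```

abs() of float returns float

float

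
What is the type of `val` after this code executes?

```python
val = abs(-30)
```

abs() of int returns int

int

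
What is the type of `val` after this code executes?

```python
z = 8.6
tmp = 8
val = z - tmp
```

float - int returns float (8.6 - 8 = 0.6)

float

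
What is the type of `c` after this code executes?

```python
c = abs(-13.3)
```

abs() of float returns float

float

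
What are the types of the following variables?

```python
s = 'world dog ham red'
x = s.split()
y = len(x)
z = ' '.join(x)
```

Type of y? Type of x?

len() returns int; str.split() returns list

int, list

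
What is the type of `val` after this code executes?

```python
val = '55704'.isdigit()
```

str.isdigit() returns bool

bool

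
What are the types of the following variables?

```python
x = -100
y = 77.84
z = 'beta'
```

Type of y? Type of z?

y is float; z is str

float, str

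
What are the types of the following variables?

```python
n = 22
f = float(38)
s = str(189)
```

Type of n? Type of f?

n is int; f is float

int, float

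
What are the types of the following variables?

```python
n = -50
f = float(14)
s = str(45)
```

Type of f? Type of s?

f is float; s is str

float, str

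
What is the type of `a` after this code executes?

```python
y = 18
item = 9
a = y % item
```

int % int returns int (18 % 9 = 0)

int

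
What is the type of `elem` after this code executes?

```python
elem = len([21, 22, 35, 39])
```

len() always returns int

int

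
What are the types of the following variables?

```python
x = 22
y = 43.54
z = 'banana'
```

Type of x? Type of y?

x is int; y is float

int, float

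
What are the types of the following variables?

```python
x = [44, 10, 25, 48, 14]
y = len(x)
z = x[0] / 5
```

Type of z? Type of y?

int / int returns float; len() returns int

float, int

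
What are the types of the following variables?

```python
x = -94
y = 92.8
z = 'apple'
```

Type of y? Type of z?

y is float; z is str

float, str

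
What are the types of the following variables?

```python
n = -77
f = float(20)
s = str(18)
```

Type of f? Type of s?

f is float; s is str

float, str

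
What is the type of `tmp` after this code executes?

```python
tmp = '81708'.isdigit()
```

str.isdigit() returns bool

bool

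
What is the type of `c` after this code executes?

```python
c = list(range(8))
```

list(range(...)) returns list

list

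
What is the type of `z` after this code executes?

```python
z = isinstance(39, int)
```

isinstance() returns bool

bool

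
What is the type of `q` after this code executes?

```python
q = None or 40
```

'or' with None returns the other value (40, int)

int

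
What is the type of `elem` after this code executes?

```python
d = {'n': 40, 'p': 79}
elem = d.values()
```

.values() returns a dict_values view object

dict_values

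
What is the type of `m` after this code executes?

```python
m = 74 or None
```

'or' returns first truthy value (74, int)

int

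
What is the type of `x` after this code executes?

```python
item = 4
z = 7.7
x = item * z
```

int * float returns float (4 * 7.7 = 30.8)

float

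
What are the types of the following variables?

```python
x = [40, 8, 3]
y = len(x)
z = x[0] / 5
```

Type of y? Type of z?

len() returns int; int / int returns float

int, float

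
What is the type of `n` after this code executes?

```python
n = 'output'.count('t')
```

str.count() returns int

int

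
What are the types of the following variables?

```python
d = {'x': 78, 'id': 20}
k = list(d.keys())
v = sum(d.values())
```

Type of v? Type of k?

sum of int values returns int; list(...) returns list

int, list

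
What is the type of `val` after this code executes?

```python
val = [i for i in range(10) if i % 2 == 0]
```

A list comprehension [...] produces a list

list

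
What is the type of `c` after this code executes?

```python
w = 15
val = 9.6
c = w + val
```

int + float returns float (15 + 9.6 = 24.6)

float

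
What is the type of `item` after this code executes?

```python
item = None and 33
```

'and' returns first falsy value (None)

NoneType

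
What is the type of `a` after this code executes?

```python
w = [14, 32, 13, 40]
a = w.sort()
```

list.sort() returns None (sorts in place)

NoneType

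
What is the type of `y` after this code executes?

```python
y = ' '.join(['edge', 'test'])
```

str.join() returns str

str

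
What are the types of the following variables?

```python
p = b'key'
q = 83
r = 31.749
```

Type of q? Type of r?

q is int; r is float

int, float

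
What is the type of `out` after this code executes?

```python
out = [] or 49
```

'or' returns first truthy value (49, which is int)

int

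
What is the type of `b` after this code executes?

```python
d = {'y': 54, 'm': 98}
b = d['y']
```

Accessing dict[str, int] with key 'y' returns int value 54

int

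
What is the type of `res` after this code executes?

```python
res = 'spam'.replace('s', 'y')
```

str.replace() returns str

str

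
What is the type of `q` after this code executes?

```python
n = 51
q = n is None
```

'is' comparison returns bool

bool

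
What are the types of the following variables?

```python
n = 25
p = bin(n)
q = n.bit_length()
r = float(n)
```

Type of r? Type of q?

float() returns float; int.bit_length() returns int

float, int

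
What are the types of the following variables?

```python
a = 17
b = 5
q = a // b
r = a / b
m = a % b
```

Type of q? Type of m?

int // int returns int; int % int returns int

int, int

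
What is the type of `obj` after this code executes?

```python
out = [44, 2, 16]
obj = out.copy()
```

list.copy() returns list

list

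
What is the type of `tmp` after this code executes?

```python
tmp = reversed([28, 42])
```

reversed() on a list returns a list_reverseiterator

list_reverseiterator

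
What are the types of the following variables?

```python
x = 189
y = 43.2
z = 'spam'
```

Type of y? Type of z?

y is float; z is str

float, str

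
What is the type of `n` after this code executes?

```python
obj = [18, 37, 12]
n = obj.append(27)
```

list.append() returns None (mutates in place)

NoneType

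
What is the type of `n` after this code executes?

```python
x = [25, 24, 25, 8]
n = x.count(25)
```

list.count() returns int

int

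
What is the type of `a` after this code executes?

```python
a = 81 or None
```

'or' returns first truthy value (81, int)

int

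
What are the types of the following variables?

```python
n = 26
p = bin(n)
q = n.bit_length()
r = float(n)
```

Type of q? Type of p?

int.bit_length() returns int; bin() returns str

int, str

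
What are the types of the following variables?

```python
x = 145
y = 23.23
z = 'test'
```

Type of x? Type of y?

x is int; y is float

int, float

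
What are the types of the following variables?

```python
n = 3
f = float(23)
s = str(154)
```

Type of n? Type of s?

n is int; s is str

int, str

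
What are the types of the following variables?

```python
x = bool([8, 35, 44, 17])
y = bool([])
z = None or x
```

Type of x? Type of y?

bool() returns bool; bool() returns bool

bool, bool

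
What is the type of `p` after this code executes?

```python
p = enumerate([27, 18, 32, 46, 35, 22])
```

enumerate() returns an enumerate iterator object

enumerate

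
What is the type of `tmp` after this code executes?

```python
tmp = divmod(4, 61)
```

divmod() returns a tuple (quotient, remainder)

tuple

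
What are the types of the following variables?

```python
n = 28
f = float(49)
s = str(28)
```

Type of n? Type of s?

n is int; s is str

int, str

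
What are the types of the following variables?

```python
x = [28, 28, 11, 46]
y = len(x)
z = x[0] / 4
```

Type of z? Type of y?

int / int returns float; len() returns int

float, int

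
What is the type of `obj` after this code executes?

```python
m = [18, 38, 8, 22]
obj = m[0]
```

Indexing a list of ints returns int (m[0] = 18)

int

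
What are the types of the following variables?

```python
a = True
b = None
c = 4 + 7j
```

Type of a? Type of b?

a is bool; b is NoneType

bool, NoneType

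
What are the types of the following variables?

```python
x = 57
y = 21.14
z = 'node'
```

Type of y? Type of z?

y is float; z is str

float, str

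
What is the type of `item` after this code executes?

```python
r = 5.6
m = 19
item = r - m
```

float - int returns float (5.6 - 19 = -13.4)

float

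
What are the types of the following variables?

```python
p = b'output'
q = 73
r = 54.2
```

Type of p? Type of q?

p is bytes; q is int

bytes, int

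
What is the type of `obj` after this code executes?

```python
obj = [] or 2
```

'or' returns first truthy value (2, which is int)

int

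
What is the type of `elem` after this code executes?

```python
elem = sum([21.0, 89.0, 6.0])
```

sum() of floats returns float

float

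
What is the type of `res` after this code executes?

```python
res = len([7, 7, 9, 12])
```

len() always returns int

int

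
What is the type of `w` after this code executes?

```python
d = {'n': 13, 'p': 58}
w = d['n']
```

Accessing dict[str, int] with key 'n' returns int value 13

int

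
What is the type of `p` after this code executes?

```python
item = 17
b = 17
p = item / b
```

int / int always returns float in Python 3 (17 / 17 = 1)

float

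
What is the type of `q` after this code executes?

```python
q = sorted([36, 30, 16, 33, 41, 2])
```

sorted() always returns list

list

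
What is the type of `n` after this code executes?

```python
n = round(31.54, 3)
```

round() with ndigits arg returns float

float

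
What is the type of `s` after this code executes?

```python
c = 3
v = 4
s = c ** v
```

int ** positive int returns int (3 ** 4 = 81)

int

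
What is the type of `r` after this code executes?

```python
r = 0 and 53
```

'and' returns the first falsy value (0, which is int)

int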